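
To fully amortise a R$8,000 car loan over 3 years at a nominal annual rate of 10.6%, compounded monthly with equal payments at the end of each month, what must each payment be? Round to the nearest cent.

R$260.40

i = 0.106/12 = 0.00883333 per month; n = 3·12 = 36.
PMT = 8000 / ( [1 − (1+0.00883333)^(−36)] / 0.00883333 ) = 8000 / 30.722328 = 260.3969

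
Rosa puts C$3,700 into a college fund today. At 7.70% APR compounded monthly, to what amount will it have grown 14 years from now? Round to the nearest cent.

Periodic rate i = 0.077/12 = 0.00641667; n = 14 × 12 = 168 periods.
FV = PV·(1+i)^n = 3,700 × 2.928693 = 10,836.1629

C$10,836.16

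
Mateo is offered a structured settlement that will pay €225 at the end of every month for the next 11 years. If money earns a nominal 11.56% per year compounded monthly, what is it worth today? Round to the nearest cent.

€16,767.70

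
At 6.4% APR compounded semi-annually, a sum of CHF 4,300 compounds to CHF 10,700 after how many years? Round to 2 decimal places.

14.47 years

Periodic rate i = 0.064/2 = 0.032.
(1+i)^n = 10700/4300 = 2.48837, so n = ln 2.48837 / ln 1.032 = 28.9418 half-years
= 28.9418/2 years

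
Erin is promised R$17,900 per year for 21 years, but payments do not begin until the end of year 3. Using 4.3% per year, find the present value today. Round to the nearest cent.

R$224,593.99

PV at t=2 (ordinary 21-year annuity): 17900 × a(21|0.043) = 17900 × 13.649405 = 244,324.3509
Discount back 2 years: 244,324.3509 × (1+0.043)^(−2) = 244,324.3509 × 0.919245 = 224,593.9932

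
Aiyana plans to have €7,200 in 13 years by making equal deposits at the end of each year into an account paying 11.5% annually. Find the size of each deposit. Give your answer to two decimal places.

€265.65

PMT = 7200 / ( [(1+0.115)^13 − 1] / 0.115 ) = 7200 / 27.103722 = 265.6462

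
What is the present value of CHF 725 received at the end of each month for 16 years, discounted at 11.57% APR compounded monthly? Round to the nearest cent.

CHF 63,280.10

Periodic rate i = 0.1157/12 = 0.00964167; n = 16 × 12 = 192 periods.
Annuity factor a(192|0.00964167) = 87.282898; PV = 725 × 87.282898 = 63,280.1007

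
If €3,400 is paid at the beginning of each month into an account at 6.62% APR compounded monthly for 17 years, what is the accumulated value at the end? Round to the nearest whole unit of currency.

i = 0.0662/12 = 0.00551667 per month; n = 17·12 = 204.
Accumulation factor s(204|0.00551667) × (1+i) = 377.648988; FV = 3400 × 377.648988 = 1,284,006.5595
(annuity-due: payments at period start, so ×(1+i).)

€1,284,007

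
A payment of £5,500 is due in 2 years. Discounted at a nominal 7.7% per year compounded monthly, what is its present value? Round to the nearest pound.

£4,717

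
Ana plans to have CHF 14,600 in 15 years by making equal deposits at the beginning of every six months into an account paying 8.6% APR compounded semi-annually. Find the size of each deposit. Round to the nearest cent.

CHF 237.34

i = 0.086/2 = 0.043 per half-year; n = 15·2 = 30.
PMT = 14600 / ( [(1+0.043)^30 − 1] / 0.043 × (1+i) ) = 14600 / 61.516101 = 237.3362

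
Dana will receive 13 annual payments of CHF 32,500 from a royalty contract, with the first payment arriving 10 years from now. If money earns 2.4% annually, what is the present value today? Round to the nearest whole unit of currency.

CHF 290,226

Value one period before first payment (t=9): 32500 × [1 − (1+0.024)^(−13)] / 0.024 = 32500 × 11.054835 = 359,282.1250
Discount back 9 years: 359,282.1250 × (1+0.024)^(−9) = 359,282.1250 × 0.807794 = 290,225.7893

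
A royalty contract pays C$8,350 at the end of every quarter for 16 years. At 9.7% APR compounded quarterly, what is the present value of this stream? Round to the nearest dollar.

Periodic rate i = 0.097/4 = 0.02425; n = 16 × 4 = 64 periods.
Annuity factor a(64|0.02425) = 32.338835; PV = 8350 × 32.338835 = 270,029.2689

C$270,029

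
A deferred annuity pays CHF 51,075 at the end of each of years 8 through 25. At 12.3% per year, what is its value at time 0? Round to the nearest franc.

CHF 161,505

PV at t=7 (ordinary 18-year annuity): 51075 × a(18|0.123) = 51075 × 7.122548 = 363,784.1549
PV₀ = 363,784.1549 / (1+0.123)^7 = 363,784.1549 / 2.252466 = 161,504.8189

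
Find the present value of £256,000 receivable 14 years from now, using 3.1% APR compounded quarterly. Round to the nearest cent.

i = 0.031/4 = 0.00775 per quarter; n = 14·4 = 56.
PV = FV·(1+i)^(−n) = 256,000 × 0.648997 = 166,143.2812

£166,143.28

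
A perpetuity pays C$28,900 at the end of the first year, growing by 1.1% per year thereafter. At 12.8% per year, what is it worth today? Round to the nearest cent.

C$247,008.55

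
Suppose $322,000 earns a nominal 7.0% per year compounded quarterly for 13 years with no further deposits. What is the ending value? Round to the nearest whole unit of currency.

$793,680

i = 0.07/4 = 0.0175 per quarter; n = 13·4 = 52.
FV = 322,000 × (1 + 0.0175)^52 = 793,680.3029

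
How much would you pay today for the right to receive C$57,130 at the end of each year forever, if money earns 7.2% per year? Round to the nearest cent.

PV = PMT / i = 57130 / 0.072 = 793,472.2222

C$793,472.22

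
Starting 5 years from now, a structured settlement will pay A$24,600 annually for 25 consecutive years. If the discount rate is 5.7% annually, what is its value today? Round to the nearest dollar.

PV at t=4 (ordinary 25-year annuity): 24600 × a(25|0.057) = 24600 × 13.156023 = 323,638.1632
PV₀ = 323,638.1632 / (1+0.057)^4 = 323,638.1632 / 1.248245 = 259,274.4839

A$259,274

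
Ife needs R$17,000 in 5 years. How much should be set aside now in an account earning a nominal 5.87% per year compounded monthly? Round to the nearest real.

R$12,685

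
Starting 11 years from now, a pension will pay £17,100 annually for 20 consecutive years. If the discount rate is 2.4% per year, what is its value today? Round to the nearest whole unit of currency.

PV at t=10 (ordinary 20-year annuity): 17100 × a(20|0.024) = 17100 × 15.737436 = 269,110.1615
PV₀ = 269,110.1615 / (1+0.024)^10 = 269,110.1615 / 1.267651 = 212,290.4856

£212,290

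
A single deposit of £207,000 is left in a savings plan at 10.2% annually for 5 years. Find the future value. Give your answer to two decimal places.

£336,417.30

207,000 × (1+0.102)^5 = 207,000 × 1.625204 = 336,417.2977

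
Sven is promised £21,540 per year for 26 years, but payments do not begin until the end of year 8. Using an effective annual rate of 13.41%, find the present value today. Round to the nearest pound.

Value one period before first payment (t=7): 21540 × [1 − (1+0.1341)^(−26)] / 0.1341 = 21540 × 7.174219 = 154,532.6878
Discount back 7 years: 154,532.6878 × (1+0.1341)^(−7) = 154,532.6878 × 0.414420 = 64,041.4130

£64,041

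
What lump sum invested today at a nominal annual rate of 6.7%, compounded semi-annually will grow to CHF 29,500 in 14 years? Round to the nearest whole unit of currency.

i = 0.067/2 = 0.0335 per half-year; n = 14·2 = 28.
PV = FV·(1+i)^(−n) = 29,500 × 0.397472 = 11,725.4238

CHF 11,725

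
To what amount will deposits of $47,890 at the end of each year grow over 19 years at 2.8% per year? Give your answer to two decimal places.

$1,180,029.78

Accumulation factor s(19|0.028) = 24.640421; FV = 47890 × 24.640421 = 1,180,029.7838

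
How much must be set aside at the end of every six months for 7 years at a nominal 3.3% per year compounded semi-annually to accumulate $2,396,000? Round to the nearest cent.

Periodic rate i = 0.033/2 = 0.0165; n = 7 × 2 = 14 periods.
FV-annuity factor = 15.605248; PMT = 2.396e+06 / 15.605248 = 153,538.0943

$153,538.09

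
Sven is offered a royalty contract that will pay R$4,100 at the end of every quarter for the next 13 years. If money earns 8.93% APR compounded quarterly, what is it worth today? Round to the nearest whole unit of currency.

i = 0.0893/4 = 0.022325 per quarter; n = 13·4 = 52.
PV = 4100 × [1 − (1+0.022325)^(−52)] / 0.022325 = 4100 × 30.583244 = 125,391.3018

R$125,391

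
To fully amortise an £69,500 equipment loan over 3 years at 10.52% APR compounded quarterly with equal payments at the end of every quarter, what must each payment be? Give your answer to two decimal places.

£6,828.80

i = 0.1052/4 = 0.0263 per quarter; n = 3·4 = 12.
Annuity-PV factor = 10.177488; PMT = 69500 / 10.177488 = 6,828.7972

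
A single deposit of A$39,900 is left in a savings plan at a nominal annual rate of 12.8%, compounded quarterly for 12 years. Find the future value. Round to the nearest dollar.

Periodic rate i = 0.128/4 = 0.032; n = 12 × 4 = 48 periods.
FV = 39,900 × (1 + 0.032)^48 = 180,966.5745

A$180,967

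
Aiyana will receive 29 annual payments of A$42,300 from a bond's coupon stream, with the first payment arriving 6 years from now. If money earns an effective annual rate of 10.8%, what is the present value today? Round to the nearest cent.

PV at t=5 (ordinary 29-year annuity): 42300 × a(29|0.108) = 42300 × 8.786192 = 371,655.9077
PV₀ = 371,655.9077 / (1+0.108)^5 = 371,655.9077 / 1.669932 = 222,557.5023

A$222,557.50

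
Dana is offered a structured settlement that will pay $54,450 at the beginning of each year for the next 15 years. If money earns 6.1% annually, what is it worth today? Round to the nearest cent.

$557,442.69

PV = PMT · [1 − (1+i)^(−n)] / i × (1+i) = 54450 · 10.237699 = 557,442.6943
(Beginning-of-period payments → annuity-due factor ×(1+i).)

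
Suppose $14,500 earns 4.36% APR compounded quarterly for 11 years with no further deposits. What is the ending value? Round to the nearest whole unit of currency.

Periodic rate i = 0.0436/4 = 0.0109; n = 11 × 4 = 44 periods.
14,500 × (1+0.0109)^44 = 14,500 × 1.611242 = 23,363.0022

$23,363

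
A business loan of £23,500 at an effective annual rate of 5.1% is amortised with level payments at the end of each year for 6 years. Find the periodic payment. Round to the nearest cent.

£4,644.73

Annuity-PV factor = 5.059500; PMT = 23500 / 5.059500 = 4,644.7275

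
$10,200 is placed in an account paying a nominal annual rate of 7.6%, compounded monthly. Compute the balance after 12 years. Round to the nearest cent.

i = 0.076/12 = 0.00633333 per month; n = 12·12 = 144.
FV = 10,200 × (1 + 0.00633333)^144 = 25,317.9051

$25,317.91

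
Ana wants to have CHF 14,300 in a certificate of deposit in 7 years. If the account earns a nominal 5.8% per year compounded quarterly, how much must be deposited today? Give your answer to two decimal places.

CHF 9,556.05

i = 0.058/4 = 0.0145 per quarter; n = 7·4 = 28.
PV = 14,300 / (1 + 0.0145)^28 = 14,300 / 1.496434 = 9,556.0541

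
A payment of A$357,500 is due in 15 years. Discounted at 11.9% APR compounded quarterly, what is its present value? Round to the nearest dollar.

Periodic rate i = 0.119/4 = 0.02975; n = 15 × 4 = 60 periods.
PV = 357,500 / (1 + 0.02975)^60 = 357,500 / 5.806415 = 61,569.8377

A$61,570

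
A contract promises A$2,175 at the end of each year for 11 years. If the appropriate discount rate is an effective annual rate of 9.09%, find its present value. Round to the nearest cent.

A$14,738.55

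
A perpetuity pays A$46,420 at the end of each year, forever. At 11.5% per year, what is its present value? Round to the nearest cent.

PV = PMT / i = 46420 / 0.115 = 403,652.1739

A$403,652.17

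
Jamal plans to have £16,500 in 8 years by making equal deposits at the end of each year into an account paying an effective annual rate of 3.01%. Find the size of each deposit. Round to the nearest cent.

PMT = 16500 / ( [(1+0.0301)^8 − 1] / 0.0301 ) = 16500 / 8.895492 = 1,854.8721

£1,854.87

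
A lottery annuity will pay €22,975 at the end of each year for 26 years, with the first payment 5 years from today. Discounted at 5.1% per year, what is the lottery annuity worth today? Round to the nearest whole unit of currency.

€267,912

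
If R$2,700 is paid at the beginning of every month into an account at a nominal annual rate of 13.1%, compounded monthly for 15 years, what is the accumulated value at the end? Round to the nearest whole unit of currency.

With 12 periods per year: i = 0.0109167, n = 180.
FV = PMT · [(1+i)^n − 1] / i × (1+i) = 2700 · 561.113541 = 1,515,006.5607
(annuity-due: payments at period start, so ×(1+i).)

R$1,515,007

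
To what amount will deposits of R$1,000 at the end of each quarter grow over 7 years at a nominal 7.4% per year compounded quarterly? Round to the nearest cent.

With 4 periods per year: i = 0.0185, n = 28.
FV = PMT · [(1+i)^n − 1] / i = 1000 · 36.256229 = 36,256.2293

R$36,256.23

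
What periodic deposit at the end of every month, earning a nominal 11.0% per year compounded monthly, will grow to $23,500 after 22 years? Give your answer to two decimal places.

Periodic rate i = 0.11/12 = 0.00916667; n = 22 × 12 = 264 periods.
FV-annuity factor = 1104.279485; PMT = 23500 / 1104.279485 = 21.2808

$21.28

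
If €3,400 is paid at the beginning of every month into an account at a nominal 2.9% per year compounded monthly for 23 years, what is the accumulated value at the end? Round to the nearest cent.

€1,335,291.67

i = 0.029/12 = 0.00241667 per month; n = 23·12 = 276.
Accumulation factor s(276|0.00241667) × (1+i) = 392.732844; FV = 3400 × 392.732844 = 1,335,291.6701
Payments are at the start of each period, so multiply by (1+i).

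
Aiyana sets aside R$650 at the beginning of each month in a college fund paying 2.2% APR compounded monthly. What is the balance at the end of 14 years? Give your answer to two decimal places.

With 12 periods per year: i = 0.00183333, n = 168.
FV = PMT · [(1+i)^n − 1] / i × (1+i) = 650 · 196.897049 = 127,983.0816
(Beginning-of-period payments → annuity-due factor ×(1+i).)

R$127,983.08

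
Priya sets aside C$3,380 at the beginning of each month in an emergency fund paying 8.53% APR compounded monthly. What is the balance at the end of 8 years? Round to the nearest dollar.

Periodic rate i = 0.0853/12 = 0.00710833; n = 8 × 12 = 96 periods.
Accumulation factor s(96|0.00710833) × (1+i) = 137.975056; FV = 3380 × 137.975056 = 466,355.6880
(Beginning-of-period payments → annuity-due factor ×(1+i).)

C$466,356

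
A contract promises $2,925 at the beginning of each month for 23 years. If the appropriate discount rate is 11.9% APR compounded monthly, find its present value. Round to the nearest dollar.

With 12 periods per year: i = 0.00991667, n = 276.
PV = 2925 × [1 − (1+0.00991667)^(−276)] / 0.00991667 × (1+i) = 2925 × 95.155189 = 278,328.9291
Payments are at the start of each period, so multiply by (1+i).

$278,329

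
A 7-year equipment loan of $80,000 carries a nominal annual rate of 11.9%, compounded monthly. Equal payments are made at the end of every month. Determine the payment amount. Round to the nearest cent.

$1,407.94

i = 0.119/12 = 0.00991667 per month; n = 7·12 = 84.
Annuity-PV factor = 56.820444; PMT = 80000 / 56.820444 = 1,407.9439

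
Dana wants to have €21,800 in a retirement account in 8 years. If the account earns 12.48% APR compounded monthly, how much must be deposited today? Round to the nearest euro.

€8,074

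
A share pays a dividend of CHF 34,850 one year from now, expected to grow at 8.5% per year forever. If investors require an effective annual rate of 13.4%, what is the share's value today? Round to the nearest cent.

CHF 711,224.49

PV = D₁/(r − g) = 34850/(0.134 − 0.085) = 711,224.4898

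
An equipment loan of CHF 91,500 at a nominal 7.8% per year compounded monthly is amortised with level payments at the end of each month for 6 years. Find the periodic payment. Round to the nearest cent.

Periodic rate i = 0.078/12 = 0.0065; n = 6 × 12 = 72 periods.
Annuity-PV factor = 57.353436; PMT = 91500 / 57.353436 = 1,595.3709

CHF 1,595.37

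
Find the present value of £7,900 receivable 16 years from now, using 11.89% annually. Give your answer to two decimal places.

PV = FV·(1+i)^(−n) = 7,900 × 0.165707 = 1,309.0816

£1,309.08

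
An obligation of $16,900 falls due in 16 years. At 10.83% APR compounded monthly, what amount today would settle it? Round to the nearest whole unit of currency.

i = 0.1083/12 = 0.009025 per month; n = 16·12 = 192.
PV = 16,900 / (1 + 0.009025)^192 = 16,900 / 5.612675 = 3,011.0419

$3,011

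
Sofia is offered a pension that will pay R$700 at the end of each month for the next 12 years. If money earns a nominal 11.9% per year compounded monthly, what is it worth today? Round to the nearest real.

R$53,543

Periodic rate i = 0.119/12 = 0.00991667; n = 12 × 12 = 144 periods.
PV = 700 × [1 − (1+0.00991667)^(−144)] / 0.00991667 = 700 × 76.489347 = 53,542.5429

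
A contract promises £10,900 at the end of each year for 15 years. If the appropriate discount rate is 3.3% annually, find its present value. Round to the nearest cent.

PV = 10900 × [1 − (1+0.033)^(−15)] / 0.033 = 10900 × 11.682963 = 127,344.3010

£127,344.30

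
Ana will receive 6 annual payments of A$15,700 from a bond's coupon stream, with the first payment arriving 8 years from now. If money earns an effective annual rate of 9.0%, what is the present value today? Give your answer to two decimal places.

A$38,527.03

Value one period before first payment (t=7): 15700 × [1 − (1+0.09)^(−6)] / 0.09 = 15700 × 4.485919 = 70,428.9219
Discount back 7 years: 70,428.9219 × (1+0.09)^(−7) = 70,428.9219 × 0.547034 = 38,527.0321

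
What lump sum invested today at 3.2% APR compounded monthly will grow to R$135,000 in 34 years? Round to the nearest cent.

R$45,546.00

With 12 periods per year: i = 0.00266667, n = 408.
PV = FV·(1+i)^(−n) = 135,000 × 0.337378 = 45,546.0031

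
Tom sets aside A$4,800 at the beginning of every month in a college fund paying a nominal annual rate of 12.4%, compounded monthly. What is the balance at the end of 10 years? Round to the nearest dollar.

i = 0.124/12 = 0.0103333 per month; n = 10·12 = 120.
Accumulation factor s(120|0.0103333) × (1+i) = 237.952629; FV = 4800 × 237.952629 = 1,142,172.6197
Payments are at the start of each period, so multiply by (1+i).

A$1,142,173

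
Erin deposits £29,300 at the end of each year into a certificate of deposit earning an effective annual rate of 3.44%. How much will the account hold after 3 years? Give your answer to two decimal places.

FV = 29300 × [(1+0.0344)^3 − 1] / 0.0344 = 29300 × 3.104383 = 90,958.4324

£90,958.43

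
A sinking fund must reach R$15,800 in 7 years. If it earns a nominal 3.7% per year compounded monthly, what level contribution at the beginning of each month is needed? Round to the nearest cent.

i = 0.037/12 = 0.00308333 per month; n = 7·12 = 84.
FV-annuity factor × (1+i) = 96.008945; PMT = 15800 / 96.008945 = 164.5680

R$164.57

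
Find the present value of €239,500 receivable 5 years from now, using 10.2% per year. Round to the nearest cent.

€147,366.08

PV = FV·(1+i)^(−n) = 239,500 × 0.615307 = 147,366.0847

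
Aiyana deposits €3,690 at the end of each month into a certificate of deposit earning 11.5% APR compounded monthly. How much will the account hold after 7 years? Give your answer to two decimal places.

With 12 periods per year: i = 0.00958333, n = 84.
FV = 3690 × [(1+0.00958333)^84 − 1] / 0.00958333 = 3690 × 128.153744 = 472,887.3142

€472,887.31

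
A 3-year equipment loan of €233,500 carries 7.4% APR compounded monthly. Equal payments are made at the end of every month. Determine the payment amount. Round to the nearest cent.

i = 0.074/12 = 0.00616667 per month; n = 3·12 = 36.
PMT = 233500 / ( [1 − (1+0.00616667)^(−36)] / 0.00616667 ) = 233500 / 32.195427 = 7,252.5828

€7,252.58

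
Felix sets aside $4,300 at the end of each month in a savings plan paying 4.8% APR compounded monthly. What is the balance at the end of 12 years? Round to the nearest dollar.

$835,131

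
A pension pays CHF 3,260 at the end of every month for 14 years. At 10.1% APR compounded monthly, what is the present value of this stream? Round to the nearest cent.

With 12 periods per year: i = 0.00841667, n = 168.
Annuity factor a(168|0.00841667) = 89.749087; PV = 3260 × 89.749087 = 292,582.0227

CHF 292,582.02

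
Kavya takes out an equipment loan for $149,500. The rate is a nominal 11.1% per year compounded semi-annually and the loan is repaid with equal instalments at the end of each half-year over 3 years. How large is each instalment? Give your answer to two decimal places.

$29,974.20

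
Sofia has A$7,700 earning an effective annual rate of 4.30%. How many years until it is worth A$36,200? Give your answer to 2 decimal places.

n = ln(36200/7700) / ln(1+0.043) = ln(4.70130) / 0.042101 = 36.7647 years

36.76 years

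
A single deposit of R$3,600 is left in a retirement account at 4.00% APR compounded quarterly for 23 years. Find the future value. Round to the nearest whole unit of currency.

R$8,992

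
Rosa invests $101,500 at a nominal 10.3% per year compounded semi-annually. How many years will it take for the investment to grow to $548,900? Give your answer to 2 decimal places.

16.81 years

Periodic rate i = 0.103/2 = 0.0515.
(1+i)^n = 548900/101500 = 5.40788, so n = ln 5.40788 / ln 1.0515 = 33.6108 half-years
= 33.6108/2 years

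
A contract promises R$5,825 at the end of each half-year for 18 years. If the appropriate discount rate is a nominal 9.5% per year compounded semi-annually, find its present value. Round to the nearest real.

R$99,561

i = 0.095/2 = 0.0475 per half-year; n = 18·2 = 36.
Annuity factor a(36|0.0475) = 17.092029; PV = 5825 × 17.092029 = 99,561.0697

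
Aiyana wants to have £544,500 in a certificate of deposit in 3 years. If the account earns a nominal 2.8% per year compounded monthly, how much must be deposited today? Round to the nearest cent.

£500,679.31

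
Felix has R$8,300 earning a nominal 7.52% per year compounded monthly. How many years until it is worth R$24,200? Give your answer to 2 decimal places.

14.27 years

Periodic rate i = 0.0752/12 = 0.00626667.
n = ln(24200/8300) / ln(1+0.00626667) = ln(2.91566) / 0.006247 = 171.2947 months
= 171.2947/12 years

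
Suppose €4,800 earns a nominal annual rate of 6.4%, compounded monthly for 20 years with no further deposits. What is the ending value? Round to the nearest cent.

€17,205.25

i = 0.064/12 = 0.00533333 per month; n = 20·12 = 240.
FV = 4,800 × (1 + 0.00533333)^240 = 17,205.2518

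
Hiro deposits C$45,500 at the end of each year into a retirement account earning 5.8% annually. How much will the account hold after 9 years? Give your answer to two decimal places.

C$518,547.23

Accumulation factor s(9|0.058) = 11.396643; FV = 45500 × 11.396643 = 518,547.2344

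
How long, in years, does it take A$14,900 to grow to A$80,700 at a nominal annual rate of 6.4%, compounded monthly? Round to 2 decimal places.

26.47 years

Periodic rate i = 0.064/12 = 0.00533333.
(1+i)^n = 80700/14900 = 5.41611, so n = ln 5.41611 / ln 1.00533 = 317.6022 months
= 317.6022/12 years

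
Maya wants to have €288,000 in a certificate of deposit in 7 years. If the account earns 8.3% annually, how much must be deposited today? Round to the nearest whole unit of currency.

PV = 288,000 / (1 + 0.083)^7 = 288,000 / 1.747428 = 164,813.6932

€164,814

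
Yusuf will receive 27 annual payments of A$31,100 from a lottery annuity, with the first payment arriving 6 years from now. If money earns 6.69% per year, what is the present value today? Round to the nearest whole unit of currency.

A$277,762

PV at t=5 (ordinary 27-year annuity): 31100 × a(27|0.0669) = 31100 × 12.346125 = 383,964.4795
Discount back 5 years: 383,964.4795 × (1+0.0669)^(−5) = 383,964.4795 × 0.723405 = 277,761.7720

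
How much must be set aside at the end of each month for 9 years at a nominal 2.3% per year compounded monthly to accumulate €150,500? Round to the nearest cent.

Periodic rate i = 0.023/12 = 0.00191667; n = 9 × 12 = 108 periods.
FV-annuity factor = 119.863779; PMT = 150500 / 119.863779 = 1,255.5920

€1,255.59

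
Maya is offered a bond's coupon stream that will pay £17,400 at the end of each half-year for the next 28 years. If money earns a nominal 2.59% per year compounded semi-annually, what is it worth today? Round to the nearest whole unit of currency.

Periodic rate i = 0.0259/2 = 0.01295; n = 28 × 2 = 56 periods.
PV = PMT · [1 − (1+i)^(−n)] / i = 17400 · 39.653490 = 689,970.7301

£689,971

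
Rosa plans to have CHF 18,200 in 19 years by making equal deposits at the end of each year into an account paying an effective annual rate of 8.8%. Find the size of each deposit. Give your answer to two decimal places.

CHF 403.90

FV-annuity factor = 45.060684; PMT = 18200 / 45.060684 = 403.8998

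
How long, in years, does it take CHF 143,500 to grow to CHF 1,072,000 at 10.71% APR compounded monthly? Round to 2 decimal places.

18.86 years

Periodic rate i = 0.1071/12 = 0.008925.
n = ln(1.072e+06/143500) / ln(1+0.008925) = ln(7.47038) / 0.008885 = 226.3201 months
= 226.3201/12 years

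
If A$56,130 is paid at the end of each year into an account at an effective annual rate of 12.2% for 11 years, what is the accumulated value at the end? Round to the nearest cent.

A$1,172,055.14

Accumulation factor s(11|0.122) = 20.881082; FV = 56130 × 20.881082 = 1,172,055.1360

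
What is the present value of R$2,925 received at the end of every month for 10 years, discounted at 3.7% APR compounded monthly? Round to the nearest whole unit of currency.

R$293,011

Periodic rate i = 0.037/12 = 0.00308333; n = 10 × 12 = 120 periods.
PV = PMT · [1 − (1+i)^(−n)] / i = 2925 · 100.174819 = 293,011.3461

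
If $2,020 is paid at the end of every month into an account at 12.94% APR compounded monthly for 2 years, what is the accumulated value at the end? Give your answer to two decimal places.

$54,995.45

i = 0.1294/12 = 0.0107833 per month; n = 2·12 = 24.
FV = 2020 × [(1+0.0107833)^24 − 1] / 0.0107833 = 2020 × 27.225470 = 54,995.4494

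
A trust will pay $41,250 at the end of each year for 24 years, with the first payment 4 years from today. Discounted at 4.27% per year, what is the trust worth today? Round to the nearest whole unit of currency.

PV at t=3 (ordinary 24-year annuity): 41250 × a(24|0.0427) = 41250 × 14.834068 = 611,905.3104
Discount back 3 years: 611,905.3104 × (1+0.0427)^(−3) = 611,905.3104 × 0.882108 = 539,766.7169

$539,767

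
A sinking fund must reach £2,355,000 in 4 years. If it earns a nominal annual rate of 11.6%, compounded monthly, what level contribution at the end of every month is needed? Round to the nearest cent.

With 12 periods per year: i = 0.00966667, n = 48.
PMT = 2.355e+06 / ( [(1+0.00966667)^48 − 1] / 0.00966667 ) = 2.355e+06 / 60.712029 = 38,789.6770

£38,789.68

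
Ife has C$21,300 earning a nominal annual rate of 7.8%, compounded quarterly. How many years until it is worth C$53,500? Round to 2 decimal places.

11.92 years

Periodic rate i = 0.078/4 = 0.0195.
n = ln(53500/21300) / ln(1+0.0195) = ln(2.51174) / 0.019312 = 47.6885 quarters
= 47.6885/4 years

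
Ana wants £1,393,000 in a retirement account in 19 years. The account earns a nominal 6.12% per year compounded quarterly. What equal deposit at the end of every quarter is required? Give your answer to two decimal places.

£9,817.84

Periodic rate i = 0.0612/4 = 0.0153; n = 19 × 4 = 76 periods.
PMT = 1.393e+06 / ( [(1+0.0153)^76 − 1] / 0.0153 ) = 1.393e+06 / 141.884501 = 9,817.8448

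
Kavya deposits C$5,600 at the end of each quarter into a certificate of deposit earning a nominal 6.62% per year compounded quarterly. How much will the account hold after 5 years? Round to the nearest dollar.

C$131,488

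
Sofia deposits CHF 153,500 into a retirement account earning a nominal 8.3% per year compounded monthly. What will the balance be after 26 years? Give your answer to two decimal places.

With 12 periods per year: i = 0.00691667, n = 312.
FV = 153,500 × (1 + 0.00691667)^312 = 1,318,528.6295

CHF 1,318,528.63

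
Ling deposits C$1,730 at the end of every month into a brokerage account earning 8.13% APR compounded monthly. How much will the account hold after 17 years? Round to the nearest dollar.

i = 0.0813/12 = 0.006775 per month; n = 17·12 = 204.
FV = 1730 × [(1+0.006775)^204 − 1] / 0.006775 = 1730 × 437.599354 = 757,046.8830

C$757,047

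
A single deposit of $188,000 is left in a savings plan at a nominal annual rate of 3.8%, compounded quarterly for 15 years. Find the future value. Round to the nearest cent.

With 4 periods per year: i = 0.0095, n = 60.
FV = 188,000 × (1 + 0.0095)^60 = 331,541.0023

$331,541.00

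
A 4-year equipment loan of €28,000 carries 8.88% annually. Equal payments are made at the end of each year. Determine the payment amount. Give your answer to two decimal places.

Annuity-PV factor = 3.248272; PMT = 28000 / 3.248272 = 8,619.9690

€8,619.97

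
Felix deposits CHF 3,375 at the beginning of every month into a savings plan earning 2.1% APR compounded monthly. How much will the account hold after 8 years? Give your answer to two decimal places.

CHF 353,088.20

i = 0.021/12 = 0.00175 per month; n = 8·12 = 96.
FV = PMT · [(1+i)^n − 1] / i × (1+i) = 3375 · 104.618725 = 353,088.1982
Payments are at the start of each period, so multiply by (1+i).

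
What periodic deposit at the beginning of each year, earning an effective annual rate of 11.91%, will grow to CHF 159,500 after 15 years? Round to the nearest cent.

PMT = 159500 / ( [(1+0.1191)^15 − 1] / 0.1191 × (1+i) ) = 159500 / 41.418535 = 3,850.9329

CHF 3,850.93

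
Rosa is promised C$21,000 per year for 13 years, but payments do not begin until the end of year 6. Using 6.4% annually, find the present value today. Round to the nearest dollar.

C$133,198

Value one period before first payment (t=5): 21000 × [1 − (1+0.064)^(−13)] / 0.064 = 21000 × 8.649443 = 181,638.3129
Discount back 5 years: 181,638.3129 × (1+0.064)^(−5) = 181,638.3129 × 0.733317 = 133,198.4955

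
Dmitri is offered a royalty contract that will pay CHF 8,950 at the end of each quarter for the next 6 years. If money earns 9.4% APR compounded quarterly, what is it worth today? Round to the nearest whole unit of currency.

CHF 162,755

With 4 periods per year: i = 0.0235, n = 24.
Annuity factor a(24|0.0235) = 18.184971; PV = 8950 × 18.184971 = 162,755.4934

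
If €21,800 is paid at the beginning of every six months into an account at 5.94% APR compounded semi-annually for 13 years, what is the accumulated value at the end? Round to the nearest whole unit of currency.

€861,861

With 2 periods per year: i = 0.0297, n = 26.
Accumulation factor s(26|0.0297) × (1+i) = 39.534902; FV = 21800 × 39.534902 = 861,860.8703
(annuity-due: payments at period start, so ×(1+i).)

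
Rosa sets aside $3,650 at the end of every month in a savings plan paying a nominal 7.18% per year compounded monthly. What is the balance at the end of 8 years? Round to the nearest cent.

With 12 periods per year: i = 0.00598333, n = 96.
FV = 3650 × [(1+0.00598333)^96 − 1] / 0.00598333 = 3650 × 129.196759 = 471,568.1707

$471,568.17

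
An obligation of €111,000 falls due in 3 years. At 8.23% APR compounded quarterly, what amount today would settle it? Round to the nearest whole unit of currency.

€86,933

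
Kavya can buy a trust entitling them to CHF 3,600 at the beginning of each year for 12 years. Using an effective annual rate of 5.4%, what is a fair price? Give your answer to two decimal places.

PV = PMT · [1 − (1+i)^(−n)] / i × (1+i) = 3600 · 9.134642 = 32,884.7107
(annuity-due: payments at period start, so ×(1+i).)

CHF 32,884.71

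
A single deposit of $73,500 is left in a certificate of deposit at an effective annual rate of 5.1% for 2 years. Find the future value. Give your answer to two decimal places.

$81,188.17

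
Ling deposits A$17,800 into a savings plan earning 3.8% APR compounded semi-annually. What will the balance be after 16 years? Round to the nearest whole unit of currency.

A$32,508

i = 0.038/2 = 0.019 per half-year; n = 16·2 = 32.
17,800 × (1+0.019)^32 = 17,800 × 1.826307 = 32,508.2724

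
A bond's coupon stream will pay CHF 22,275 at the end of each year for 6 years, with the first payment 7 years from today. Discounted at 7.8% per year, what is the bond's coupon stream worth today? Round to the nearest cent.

CHF 66,017.23

Value one period before first payment (t=6): 22275 × [1 − (1+0.078)^(−6)] / 0.078 = 22275 × 4.651063 = 103,602.4188
Discount back 6 years: 103,602.4188 × (1+0.078)^(−6) = 103,602.4188 × 0.637217 = 66,017.2349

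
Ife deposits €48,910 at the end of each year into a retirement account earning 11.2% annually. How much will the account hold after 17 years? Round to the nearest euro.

Accumulation factor s(17|0.112) = 45.341871; FV = 48910 × 45.341871 = 2,217,670.9010

€2,217,671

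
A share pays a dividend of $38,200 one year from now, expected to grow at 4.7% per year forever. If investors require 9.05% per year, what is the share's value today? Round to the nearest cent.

$878,160.92

PV = PMT / (i − g) = 38200 / (0.0905 − 0.047) = 38200 / 0.043500 = 878,160.9195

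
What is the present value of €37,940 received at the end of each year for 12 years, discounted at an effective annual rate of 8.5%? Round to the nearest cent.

Annuity factor a(12|0.085) = 7.344686; PV = 37940 × 7.344686 = 278,657.3895

€278,657.39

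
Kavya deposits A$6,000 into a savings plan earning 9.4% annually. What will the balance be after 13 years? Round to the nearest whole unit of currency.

A$19,292

FV = PV·(1+i)^n = 6,000 × 3.215327 = 19,291.9637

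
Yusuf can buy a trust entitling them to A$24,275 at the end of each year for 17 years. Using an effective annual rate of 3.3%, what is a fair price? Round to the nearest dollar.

PV = PMT · [1 − (1+i)^(−n)] / i = 24275 · 12.853626 = 312,021.7820

A$312,022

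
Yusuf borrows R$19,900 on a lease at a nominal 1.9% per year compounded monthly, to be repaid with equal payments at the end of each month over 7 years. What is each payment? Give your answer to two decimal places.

R$253.20

Periodic rate i = 0.019/12 = 0.00158333; n = 7 × 12 = 84 periods.
Annuity-PV factor = 78.595466; PMT = 19900 / 78.595466 = 253.1953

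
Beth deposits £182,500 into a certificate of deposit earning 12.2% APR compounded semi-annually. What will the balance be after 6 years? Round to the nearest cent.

i = 0.122/2 = 0.061 per half-year; n = 6·2 = 12.
FV = PV·(1+i)^n = 182,500 × 2.035095 = 371,404.7687

£371,404.77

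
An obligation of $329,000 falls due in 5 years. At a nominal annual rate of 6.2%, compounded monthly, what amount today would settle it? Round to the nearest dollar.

$241,497

i = 0.062/12 = 0.00516667 per month; n = 5·12 = 60.
PV = 329,000 / (1 + 0.00516667)^60 = 329,000 / 1.362337 = 241,496.7067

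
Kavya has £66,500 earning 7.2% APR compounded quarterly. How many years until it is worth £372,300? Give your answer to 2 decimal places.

24.14 years

Periodic rate i = 0.072/4 = 0.018.
(1+i)^n = 372300/66500 = 5.59850, so n = ln 5.59850 / ln 1.018 = 96.5530 quarters
= 96.5530/4 years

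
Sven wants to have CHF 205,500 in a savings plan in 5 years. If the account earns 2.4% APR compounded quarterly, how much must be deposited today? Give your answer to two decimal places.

CHF 182,327.51

i = 0.024/4 = 0.006 per quarter; n = 5·4 = 20.
Discount factor = (1+0.006)^(−20) = 0.887239; PV = 205,500 × 0.887239 = 182,327.5146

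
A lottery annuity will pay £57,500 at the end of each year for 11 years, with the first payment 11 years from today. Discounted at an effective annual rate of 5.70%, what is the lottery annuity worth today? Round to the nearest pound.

PV at t=10 (ordinary 11-year annuity): 57500 × a(11|0.057) = 57500 × 8.009308 = 460,535.1996
PV₀ = 460,535.1996 / (1+0.057)^10 = 460,535.1996 / 1.740804 = 264,553.1620

£264,553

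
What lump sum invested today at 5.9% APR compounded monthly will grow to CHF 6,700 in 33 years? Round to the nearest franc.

CHF 961

i = 0.059/12 = 0.00491667 per month; n = 33·12 = 396.
PV = 6,700 / (1 + 0.00491667)^396 = 6,700 / 6.974281 = 960.6725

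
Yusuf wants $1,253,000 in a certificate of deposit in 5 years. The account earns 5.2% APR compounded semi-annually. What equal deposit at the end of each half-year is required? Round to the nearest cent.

$111,329.00

Periodic rate i = 0.052/2 = 0.026; n = 5 × 2 = 10 periods.
PMT = 1.253e+06 / ( [(1+0.026)^10 − 1] / 0.026 ) = 1.253e+06 / 11.254929 = 111,329.0043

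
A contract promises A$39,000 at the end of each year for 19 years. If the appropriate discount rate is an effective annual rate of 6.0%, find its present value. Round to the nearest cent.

A$435,166.54

Annuity factor a(19|0.06) = 11.158116; PV = 39000 × 11.158116 = 435,166.5432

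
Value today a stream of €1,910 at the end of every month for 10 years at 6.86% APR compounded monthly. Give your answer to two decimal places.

With 12 periods per year: i = 0.00571667, n = 120.
PV = 1910 × [1 − (1+0.00571667)^(−120)] / 0.00571667 = 1910 × 86.663957 = 165,528.1578

€165,528.16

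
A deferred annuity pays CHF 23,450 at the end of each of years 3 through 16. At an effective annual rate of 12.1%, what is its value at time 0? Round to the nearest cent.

CHF 123,056.93

PV at t=2 (ordinary 14-year annuity): 23450 × a(14|0.121) = 23450 × 6.594388 = 154,638.3871
Discount back 2 years: 154,638.3871 × (1+0.121)^(−2) = 154,638.3871 × 0.795772 = 123,056.9328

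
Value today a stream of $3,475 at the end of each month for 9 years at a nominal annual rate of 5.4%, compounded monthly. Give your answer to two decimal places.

i = 0.054/12 = 0.0045 per month; n = 9·12 = 108.
PV = 3475 × [1 − (1+0.0045)^(−108)] / 0.0045 = 3475 × 85.388277 = 296,724.2622

$296,724.26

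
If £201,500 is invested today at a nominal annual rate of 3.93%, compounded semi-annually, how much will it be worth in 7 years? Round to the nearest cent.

Periodic rate i = 0.0393/2 = 0.01965; n = 7 × 2 = 14 periods.
FV = PV·(1+i)^n = 201,500 × 1.313154 = 264,600.5731

£264,600.57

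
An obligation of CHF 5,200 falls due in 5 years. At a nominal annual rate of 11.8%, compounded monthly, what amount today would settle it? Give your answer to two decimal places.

i = 0.118/12 = 0.00983333 per month; n = 5·12 = 60.
PV = FV·(1+i)^(−n) = 5,200 × 0.555927 = 2,890.8211

CHF 2,890.82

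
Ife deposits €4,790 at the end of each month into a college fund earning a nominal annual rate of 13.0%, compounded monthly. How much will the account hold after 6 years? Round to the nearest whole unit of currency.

€518,355

Periodic rate i = 0.13/12 = 0.0108333; n = 6 × 12 = 72 periods.
Accumulation factor s(72|0.0108333) = 108.216068; FV = 4790 × 108.216068 = 518,354.9671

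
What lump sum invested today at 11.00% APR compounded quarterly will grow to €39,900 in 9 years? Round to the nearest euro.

€15,025

With 4 periods per year: i = 0.0275, n = 36.
PV = FV·(1+i)^(−n) = 39,900 × 0.376577 = 15,025.4330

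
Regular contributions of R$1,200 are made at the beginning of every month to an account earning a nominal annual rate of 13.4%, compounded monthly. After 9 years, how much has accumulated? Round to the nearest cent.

R$251,863.53

With 12 periods per year: i = 0.0111667, n = 108.
FV = PMT · [(1+i)^n − 1] / i × (1+i) = 1200 · 209.886275 = 251,863.5298
(Beginning-of-period payments → annuity-due factor ×(1+i).)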